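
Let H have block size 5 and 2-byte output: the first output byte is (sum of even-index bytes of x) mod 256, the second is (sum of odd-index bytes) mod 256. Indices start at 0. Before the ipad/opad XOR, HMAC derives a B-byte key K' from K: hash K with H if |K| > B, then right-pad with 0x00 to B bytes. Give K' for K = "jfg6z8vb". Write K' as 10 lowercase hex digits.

|K| = 8 > B = 5, so first hash the key.
H(K): even-index sum = 449 mod 256 = 193; odd-index sum = 310 mod 256 = 54 → c1 36.
Zero-pad H(K) = c1 36 to 5 bytes: K' = c1 36 00 00 00.

c136000000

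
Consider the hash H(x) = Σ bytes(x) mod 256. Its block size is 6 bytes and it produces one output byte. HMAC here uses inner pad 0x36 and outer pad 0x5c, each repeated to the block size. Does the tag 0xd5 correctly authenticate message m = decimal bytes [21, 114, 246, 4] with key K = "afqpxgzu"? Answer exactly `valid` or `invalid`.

Key "afqpxgzu" = 61 66 71 70 78 67 7a 75 is 8 bytes > B = 6, so hash it first: H(key) = 76, then zero-pad to 6 bytes: K' = 76 00 00 00 00 00.
K' ⊕ ipad = 40 36 36 36 36 36; K' ⊕ opad = 2a 5c 5c 5c 5c 5c.
Inner hash: sum = 64+54+54+54+54+54+21+114+246+4 = 719; mod 256 = 207 → cf.
Outer hash (recomputed tag): sum = 42+92+92+92+92+92+207 = 709; mod 256 = 197 → c5.
Recomputed tag = c5; claimed = d5 → mismatch.

invalid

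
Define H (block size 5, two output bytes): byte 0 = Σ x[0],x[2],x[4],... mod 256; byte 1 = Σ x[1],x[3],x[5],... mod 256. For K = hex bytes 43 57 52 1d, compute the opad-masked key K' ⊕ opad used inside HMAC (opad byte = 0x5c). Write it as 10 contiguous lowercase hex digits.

1f0b0e415c

Key hex bytes 43 57 52 1d is 4 bytes ≤ B = 5; zero-pad to 5 bytes: K' = 43 57 52 1d 00.
XOR each byte with 0x5c: 43⊕5c=1f, 57⊕5c=0b, 52⊕5c=0e, 1d⊕5c=41, 00⊕5c=5c.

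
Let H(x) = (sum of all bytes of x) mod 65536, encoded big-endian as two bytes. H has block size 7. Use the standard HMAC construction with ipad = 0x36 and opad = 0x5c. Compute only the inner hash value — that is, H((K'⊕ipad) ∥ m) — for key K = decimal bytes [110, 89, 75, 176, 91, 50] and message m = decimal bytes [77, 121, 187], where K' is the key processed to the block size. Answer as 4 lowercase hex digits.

Key decimal bytes [110, 89, 75, 176, 91, 50] = 6e 59 4b b0 5b 32 is 6 bytes ≤ B = 7; zero-pad to 7 bytes: K' = 6e 59 4b b0 5b 32 00.
K' ⊕ ipad = 58 6f 7d 86 6d 04 36.
Inner input = 58 6f 7d 86 6d 04 36 ∥ 4d 79 bb.
Inner hash: sum = 88+111+125+134+109+4+54+77+121+187 = 1010 → 03 f2.

03f2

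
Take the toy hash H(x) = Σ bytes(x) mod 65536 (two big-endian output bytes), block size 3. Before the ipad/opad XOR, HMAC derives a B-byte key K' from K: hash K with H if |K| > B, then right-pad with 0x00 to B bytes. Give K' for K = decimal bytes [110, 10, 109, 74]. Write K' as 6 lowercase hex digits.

012f00

|K| = 4 > B = 3, so first hash the key.
H(K): sum = 110+10+109+74 = 303 → 01 2f.
Zero-pad H(K) = 01 2f to 3 bytes: K' = 01 2f 00.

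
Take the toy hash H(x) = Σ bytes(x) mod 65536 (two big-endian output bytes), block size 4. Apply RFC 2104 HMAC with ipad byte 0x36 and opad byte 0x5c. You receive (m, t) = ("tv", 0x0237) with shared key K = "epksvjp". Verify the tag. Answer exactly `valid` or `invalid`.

Key "epksvjp" = 65 70 6b 73 76 6a 70 is 7 bytes > B = 4, so hash it first: H(key) = 03 03, then zero-pad to 4 bytes: K' = 03 03 00 00.
K' ⊕ ipad = 35 35 36 36; K' ⊕ opad = 5f 5f 5c 5c.
Inner hash: sum = 53+53+54+54+116+118 = 448 → 01 c0.
Outer hash (recomputed tag): sum = 95+95+92+92+1+192 = 567 → 02 37.
Recomputed tag = 0237; claimed = 0237 → match.

valid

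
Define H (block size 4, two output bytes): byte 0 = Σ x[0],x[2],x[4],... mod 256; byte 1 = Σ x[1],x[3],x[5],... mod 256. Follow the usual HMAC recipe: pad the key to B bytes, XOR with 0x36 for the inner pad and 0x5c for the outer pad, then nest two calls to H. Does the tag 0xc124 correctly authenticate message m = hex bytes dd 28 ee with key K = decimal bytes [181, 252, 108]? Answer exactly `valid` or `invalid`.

Key decimal bytes [181, 252, 108] = b5 fc 6c is 3 bytes ≤ B = 4; zero-pad to 4 bytes: K' = b5 fc 6c 00.
K' ⊕ ipad = 83 ca 5a 36; K' ⊕ opad = e9 a0 30 5c.
Inner hash: even-index sum = 680 mod 256 = 168; odd-index sum = 296 mod 256 = 40 → a8 28.
Outer hash (recomputed tag): even-index sum = 449 mod 256 = 193; odd-index sum = 292 mod 256 = 36 → c1 24.
Recomputed tag = c124; claimed = c124 → match.

valid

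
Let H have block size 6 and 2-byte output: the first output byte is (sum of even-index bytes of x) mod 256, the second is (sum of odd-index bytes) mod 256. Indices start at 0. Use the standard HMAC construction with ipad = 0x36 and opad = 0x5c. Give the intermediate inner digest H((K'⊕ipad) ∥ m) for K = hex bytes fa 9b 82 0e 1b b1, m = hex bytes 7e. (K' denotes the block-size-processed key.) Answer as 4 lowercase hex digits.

Key hex bytes fa 9b 82 0e 1b b1 is exactly B = 6 bytes: K' = fa 9b 82 0e 1b b1.
K' ⊕ ipad = cc ad b4 38 2d 87.
Inner input = cc ad b4 38 2d 87 ∥ 7e.
Inner hash: even-index sum = 555 mod 256 = 43; odd-index sum = 364 mod 256 = 108 → 2b 6c.

2b6c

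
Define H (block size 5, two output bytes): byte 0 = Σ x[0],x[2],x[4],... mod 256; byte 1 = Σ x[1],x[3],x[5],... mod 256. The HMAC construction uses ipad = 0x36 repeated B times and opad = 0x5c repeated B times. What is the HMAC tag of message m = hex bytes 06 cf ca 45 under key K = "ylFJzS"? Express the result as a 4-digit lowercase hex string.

6240

Key "ylFJzS" = 79 6c 46 4a 7a 53 is 6 bytes > B = 5, so hash it first: H(key) = 39 09, then zero-pad to 5 bytes: K' = 39 09 00 00 00.
K' ⊕ ipad = 0f 3f 36 36 36.  K' ⊕ opad = 65 55 5c 5c 5c.
Inner input = (K'⊕ipad) ∥ m = 0f 3f 36 36 36 ∥ 06 cf ca 45.
Inner hash: even-index sum = 399 mod 256 = 143; odd-index sum = 325 mod 256 = 69 → 8f 45.
Outer input = (K'⊕opad) ∥ inner = 65 55 5c 5c 5c ∥ 8f 45.
Outer hash (tag): even-index sum = 354 mod 256 = 98; odd-index sum = 320 mod 256 = 64 → 62 40.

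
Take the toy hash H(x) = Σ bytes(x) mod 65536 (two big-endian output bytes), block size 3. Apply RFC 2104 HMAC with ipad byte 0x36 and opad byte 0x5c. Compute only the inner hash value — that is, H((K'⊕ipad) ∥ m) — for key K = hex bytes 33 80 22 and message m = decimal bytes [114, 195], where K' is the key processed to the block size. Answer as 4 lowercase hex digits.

Key hex bytes 33 80 22 is exactly B = 3 bytes: K' = 33 80 22.
K' ⊕ ipad = 05 b6 14.
Inner input = 05 b6 14 ∥ 72 c3.
Inner hash: sum = 5+182+20+114+195 = 516 → 02 04.

0204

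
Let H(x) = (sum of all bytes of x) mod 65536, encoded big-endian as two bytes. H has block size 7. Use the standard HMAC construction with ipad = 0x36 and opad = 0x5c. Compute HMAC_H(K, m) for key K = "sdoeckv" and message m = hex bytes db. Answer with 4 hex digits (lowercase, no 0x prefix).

0186

Key "sdoeckv" = 73 64 6f 65 63 6b 76 is exactly B = 7 bytes: K' = 73 64 6f 65 63 6b 76.
K' ⊕ ipad = 45 52 59 53 55 5d 40.  K' ⊕ opad = 2f 38 33 39 3f 37 2a.
Inner input = (K'⊕ipad) ∥ m = 45 52 59 53 55 5d 40 ∥ db.
Inner hash: sum = 69+82+89+83+85+93+64+219 = 784 → 03 10.
Outer input = (K'⊕opad) ∥ inner = 2f 38 33 39 3f 37 2a ∥ 03 10.
Outer hash (tag): sum = 47+56+51+57+63+55+42+3+16 = 390 → 01 86.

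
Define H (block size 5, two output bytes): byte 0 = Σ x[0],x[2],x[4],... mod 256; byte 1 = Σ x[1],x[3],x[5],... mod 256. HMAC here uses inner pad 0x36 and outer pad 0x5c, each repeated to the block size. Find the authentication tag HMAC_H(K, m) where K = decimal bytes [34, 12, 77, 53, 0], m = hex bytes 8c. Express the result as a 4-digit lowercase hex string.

Key decimal bytes [34, 12, 77, 53, 0] = 22 0c 4d 35 00 is exactly B = 5 bytes: K' = 22 0c 4d 35 00.
K' ⊕ ipad = 14 3a 7b 03 36.  K' ⊕ opad = 7e 50 11 69 5c.
Inner input = (K'⊕ipad) ∥ m = 14 3a 7b 03 36 ∥ 8c.
Inner hash: even-index sum = 197 mod 256 = 197; odd-index sum = 201 mod 256 = 201 → c5 c9.
Outer input = (K'⊕opad) ∥ inner = 7e 50 11 69 5c ∥ c5 c9.
Outer hash (tag): even-index sum = 436 mod 256 = 180; odd-index sum = 382 mod 256 = 126 → b4 7e.

b47e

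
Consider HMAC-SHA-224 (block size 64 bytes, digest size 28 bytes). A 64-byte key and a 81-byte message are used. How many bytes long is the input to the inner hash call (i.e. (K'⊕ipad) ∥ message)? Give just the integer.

145

Key is 64 ≤ 64 bytes, zero-padded: |K'| = 64.
Inner input = (K'⊕ipad) ∥ m → 64 + 81 = 145 bytes.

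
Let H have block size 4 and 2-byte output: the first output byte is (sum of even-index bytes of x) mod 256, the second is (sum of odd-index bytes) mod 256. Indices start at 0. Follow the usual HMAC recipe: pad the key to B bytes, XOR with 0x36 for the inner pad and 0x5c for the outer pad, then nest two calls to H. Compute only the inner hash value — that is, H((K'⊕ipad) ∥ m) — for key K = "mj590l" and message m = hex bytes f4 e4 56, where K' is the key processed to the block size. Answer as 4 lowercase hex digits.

6453

Key "mj590l" = 6d 6a 35 39 30 6c is 6 bytes > B = 4, so hash it first: H(key) = d2 0f, then zero-pad to 4 bytes: K' = d2 0f 00 00.
K' ⊕ ipad = e4 39 36 36.
Inner input = e4 39 36 36 ∥ f4 e4 56.
Inner hash: even-index sum = 612 mod 256 = 100; odd-index sum = 339 mod 256 = 83 → 64 53.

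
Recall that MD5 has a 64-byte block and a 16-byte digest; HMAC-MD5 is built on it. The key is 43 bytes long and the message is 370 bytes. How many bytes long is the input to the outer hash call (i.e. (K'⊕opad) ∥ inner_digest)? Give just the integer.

80

Key is 43 ≤ 64 bytes, zero-padded: |K'| = 64.
Outer input = (K'⊕opad) ∥ H(inner) → 64 + 16 = 80 bytes.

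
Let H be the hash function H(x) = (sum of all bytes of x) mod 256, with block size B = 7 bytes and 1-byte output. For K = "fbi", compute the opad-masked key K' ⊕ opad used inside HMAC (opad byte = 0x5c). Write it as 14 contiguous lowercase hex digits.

3a3e355c5c5c5c

Key "fbi" = 66 62 69 is 3 bytes ≤ B = 7; zero-pad to 7 bytes: K' = 66 62 69 00 00 00 00.
XOR each byte with 0x5c: 66⊕5c=3a, 62⊕5c=3e, 69⊕5c=35, 00⊕5c=5c, 00⊕5c=5c, 00⊕5c=5c, 00⊕5c=5c.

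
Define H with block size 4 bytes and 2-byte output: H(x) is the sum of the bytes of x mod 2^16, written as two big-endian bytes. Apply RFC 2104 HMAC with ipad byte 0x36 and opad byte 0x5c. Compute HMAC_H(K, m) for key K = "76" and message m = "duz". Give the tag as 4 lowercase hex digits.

024e

Key "76" = 37 36 is 2 bytes ≤ B = 4; zero-pad to 4 bytes: K' = 37 36 00 00.
K' ⊕ ipad = 01 00 36 36.  K' ⊕ opad = 6b 6a 5c 5c.
Inner input = (K'⊕ipad) ∥ m = 01 00 36 36 ∥ 64 75 7a.
Inner hash: sum = 1+0+54+54+100+117+122 = 448 → 01 c0.
Outer input = (K'⊕opad) ∥ inner = 6b 6a 5c 5c ∥ 01 c0.
Outer hash (tag): sum = 107+106+92+92+1+192 = 590 → 02 4e.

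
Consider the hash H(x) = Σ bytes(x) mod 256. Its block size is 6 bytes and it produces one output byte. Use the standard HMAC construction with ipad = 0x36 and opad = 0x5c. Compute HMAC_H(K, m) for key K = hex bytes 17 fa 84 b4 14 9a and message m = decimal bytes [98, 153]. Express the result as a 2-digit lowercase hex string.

a9

Key hex bytes 17 fa 84 b4 14 9a is exactly B = 6 bytes: K' = 17 fa 84 b4 14 9a.
K' ⊕ ipad = 21 cc b2 82 22 ac.  K' ⊕ opad = 4b a6 d8 e8 48 c6.
Inner input = (K'⊕ipad) ∥ m = 21 cc b2 82 22 ac ∥ 62 99.
Inner hash: sum = 33+204+178+130+34+172+98+153 = 1002; mod 256 = 234 → ea.
Outer input = (K'⊕opad) ∥ inner = 4b a6 d8 e8 48 c6 ∥ ea.
Outer hash (tag): sum = 75+166+216+232+72+198+234 = 1193; mod 256 = 169 → a9.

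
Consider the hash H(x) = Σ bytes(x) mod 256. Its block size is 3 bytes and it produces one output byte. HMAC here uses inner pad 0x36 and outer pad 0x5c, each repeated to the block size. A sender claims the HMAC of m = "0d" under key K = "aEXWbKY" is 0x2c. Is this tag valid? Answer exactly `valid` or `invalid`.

valid

Key "aEXWbKY" = 61 45 58 57 62 4b 59 is 7 bytes > B = 3, so hash it first: H(key) = 5b, then zero-pad to 3 bytes: K' = 5b 00 00.
K' ⊕ ipad = 6d 36 36; K' ⊕ opad = 07 5c 5c.
Inner hash: sum = 109+54+54+48+100 = 365; mod 256 = 109 → 6d.
Outer hash (recomputed tag): sum = 7+92+92+109 = 300; mod 256 = 44 → 2c.
Recomputed tag = 2c; claimed = 2c → match.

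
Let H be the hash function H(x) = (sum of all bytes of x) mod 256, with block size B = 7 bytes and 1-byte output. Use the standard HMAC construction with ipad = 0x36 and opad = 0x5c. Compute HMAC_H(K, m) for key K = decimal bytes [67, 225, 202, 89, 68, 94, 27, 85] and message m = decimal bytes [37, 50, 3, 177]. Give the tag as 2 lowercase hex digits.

Key decimal bytes [67, 225, 202, 89, 68, 94, 27, 85] = 43 e1 ca 59 44 5e 1b 55 is 8 bytes > B = 7, so hash it first: H(key) = 59, then zero-pad to 7 bytes: K' = 59 00 00 00 00 00 00.
K' ⊕ ipad = 6f 36 36 36 36 36 36.  K' ⊕ opad = 05 5c 5c 5c 5c 5c 5c.
Inner input = (K'⊕ipad) ∥ m = 6f 36 36 36 36 36 36 ∥ 25 32 03 b1.
Inner hash: sum = 111+54+54+54+54+54+54+37+50+3+177 = 702; mod 256 = 190 → be.
Outer input = (K'⊕opad) ∥ inner = 05 5c 5c 5c 5c 5c 5c ∥ be.
Outer hash (tag): sum = 5+92+92+92+92+92+92+190 = 747; mod 256 = 235 → eb.

eb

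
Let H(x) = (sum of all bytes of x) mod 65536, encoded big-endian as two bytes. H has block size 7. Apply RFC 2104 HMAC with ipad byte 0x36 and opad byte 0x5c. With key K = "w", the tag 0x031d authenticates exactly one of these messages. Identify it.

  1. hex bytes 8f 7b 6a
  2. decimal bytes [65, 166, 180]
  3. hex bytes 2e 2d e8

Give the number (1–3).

3

Key "w" = 77 is 1 byte ≤ B = 7; zero-pad to 7 bytes: K' = 77 00 00 00 00 00 00.
K' ⊕ ipad = 41 36 36 36 36 36 36; K' ⊕ opad = 2b 5c 5c 5c 5c 5c 5c.
m1: inner = H(41 36 36 36 36 36 36 8f 7b 6a) = 02 f9; tag = H(2b 5c 5c 5c 5c 5c 5c 02 f9) = 034e
m2: inner = H(41 36 36 36 36 36 36 41 a6 b4) = 03 20; tag = H(2b 5c 5c 5c 5c 5c 5c 03 20) = 0276
m3: inner = H(41 36 36 36 36 36 36 2e 2d e8) = 02 c8; tag = H(2b 5c 5c 5c 5c 5c 5c 02 c8) = 031d ← matches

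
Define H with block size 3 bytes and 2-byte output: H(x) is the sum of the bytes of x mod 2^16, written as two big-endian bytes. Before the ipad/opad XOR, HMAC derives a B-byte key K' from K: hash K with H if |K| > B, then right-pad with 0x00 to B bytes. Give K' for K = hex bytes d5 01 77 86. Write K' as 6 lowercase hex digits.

|K| = 4 > B = 3, so first hash the key.
H(K): sum = 213+1+119+134 = 467 → 01 d3.
Zero-pad H(K) = 01 d3 to 3 bytes: K' = 01 d3 00.

01d300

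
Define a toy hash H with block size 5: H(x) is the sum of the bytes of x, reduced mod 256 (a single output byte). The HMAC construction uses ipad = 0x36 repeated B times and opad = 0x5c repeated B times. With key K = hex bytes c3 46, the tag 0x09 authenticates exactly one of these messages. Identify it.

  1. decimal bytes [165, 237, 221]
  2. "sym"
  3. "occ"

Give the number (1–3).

3

Key hex bytes c3 46 is 2 bytes ≤ B = 5; zero-pad to 5 bytes: K' = c3 46 00 00 00.
K' ⊕ ipad = f5 70 36 36 36; K' ⊕ opad = 9f 1a 5c 5c 5c.
m1: inner = H(f5 70 36 36 36 a5 ed dd) = 76; tag = H(9f 1a 5c 5c 5c 76) = 43
m2: inner = H(f5 70 36 36 36 73 79 6d) = 60; tag = H(9f 1a 5c 5c 5c 60) = 2d
m3: inner = H(f5 70 36 36 36 6f 63 63) = 3c; tag = H(9f 1a 5c 5c 5c 3c) = 09 ← matches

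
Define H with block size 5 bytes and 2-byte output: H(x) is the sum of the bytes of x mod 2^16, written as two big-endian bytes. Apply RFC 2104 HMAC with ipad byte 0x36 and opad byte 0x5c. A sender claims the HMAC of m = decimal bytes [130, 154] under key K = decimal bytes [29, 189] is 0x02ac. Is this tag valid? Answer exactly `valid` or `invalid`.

Key decimal bytes [29, 189] = 1d bd is 2 bytes ≤ B = 5; zero-pad to 5 bytes: K' = 1d bd 00 00 00.
K' ⊕ ipad = 2b 8b 36 36 36; K' ⊕ opad = 41 e1 5c 5c 5c.
Inner hash: sum = 43+139+54+54+54+130+154 = 628 → 02 74.
Outer hash (recomputed tag): sum = 65+225+92+92+92+2+116 = 684 → 02 ac.
Recomputed tag = 02ac; claimed = 02ac → match.

valid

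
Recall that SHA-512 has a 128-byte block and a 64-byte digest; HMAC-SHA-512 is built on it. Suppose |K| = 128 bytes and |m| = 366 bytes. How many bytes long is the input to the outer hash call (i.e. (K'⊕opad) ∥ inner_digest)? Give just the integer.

Key is 128 ≤ 128 bytes, zero-padded: |K'| = 128.
Outer input = (K'⊕opad) ∥ H(inner) → 128 + 64 = 192 bytes.

192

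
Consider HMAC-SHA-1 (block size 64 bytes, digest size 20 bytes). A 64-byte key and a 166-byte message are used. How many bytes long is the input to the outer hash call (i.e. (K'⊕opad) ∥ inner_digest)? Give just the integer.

84

Key is 64 ≤ 64 bytes, zero-padded: |K'| = 64.
Outer input = (K'⊕opad) ∥ H(inner) → 64 + 20 = 84 bytes.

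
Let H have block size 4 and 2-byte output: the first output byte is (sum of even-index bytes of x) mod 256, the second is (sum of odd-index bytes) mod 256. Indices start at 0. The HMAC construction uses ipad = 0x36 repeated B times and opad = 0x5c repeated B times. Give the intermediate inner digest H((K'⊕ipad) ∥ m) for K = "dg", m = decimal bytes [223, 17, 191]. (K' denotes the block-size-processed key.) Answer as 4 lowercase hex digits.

2698

Key "dg" = 64 67 is 2 bytes ≤ B = 4; zero-pad to 4 bytes: K' = 64 67 00 00.
K' ⊕ ipad = 52 51 36 36.
Inner input = 52 51 36 36 ∥ df 11 bf.
Inner hash: even-index sum = 550 mod 256 = 38; odd-index sum = 152 mod 256 = 152 → 26 98.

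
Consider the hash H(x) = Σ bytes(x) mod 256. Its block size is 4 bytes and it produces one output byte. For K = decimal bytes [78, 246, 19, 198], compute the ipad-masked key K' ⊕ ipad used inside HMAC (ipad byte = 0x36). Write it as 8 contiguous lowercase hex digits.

78c025f0

Key decimal bytes [78, 246, 19, 198] = 4e f6 13 c6 is exactly B = 4 bytes: K' = 4e f6 13 c6.
XOR each byte with 0x36: 4e⊕36=78, f6⊕36=c0, 13⊕36=25, c6⊕36=f0.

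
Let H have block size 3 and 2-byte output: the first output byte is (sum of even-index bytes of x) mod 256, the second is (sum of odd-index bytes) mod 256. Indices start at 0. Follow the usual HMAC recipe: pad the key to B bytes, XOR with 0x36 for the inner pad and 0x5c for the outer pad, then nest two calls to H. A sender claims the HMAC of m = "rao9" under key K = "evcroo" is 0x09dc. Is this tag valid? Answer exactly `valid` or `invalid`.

Key "evcroo" = 65 76 63 72 6f 6f is 6 bytes > B = 3, so hash it first: H(key) = 37 57, then zero-pad to 3 bytes: K' = 37 57 00.
K' ⊕ ipad = 01 61 36; K' ⊕ opad = 6b 0b 5c.
Inner hash: even-index sum = 209 mod 256 = 209; odd-index sum = 322 mod 256 = 66 → d1 42.
Outer hash (recomputed tag): even-index sum = 265 mod 256 = 9; odd-index sum = 220 mod 256 = 220 → 09 dc.
Recomputed tag = 09dc; claimed = 09dc → match.

valid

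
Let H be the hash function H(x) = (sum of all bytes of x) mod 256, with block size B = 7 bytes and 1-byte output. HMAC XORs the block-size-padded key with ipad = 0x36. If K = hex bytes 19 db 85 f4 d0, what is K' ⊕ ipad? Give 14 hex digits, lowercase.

2fedb3c2e63636

Key hex bytes 19 db 85 f4 d0 is 5 bytes ≤ B = 7; zero-pad to 7 bytes: K' = 19 db 85 f4 d0 00 00.
XOR each byte with 0x36: 19⊕36=2f, db⊕36=ed, 85⊕36=b3, f4⊕36=c2, d0⊕36=e6, 00⊕36=36, 00⊕36=36.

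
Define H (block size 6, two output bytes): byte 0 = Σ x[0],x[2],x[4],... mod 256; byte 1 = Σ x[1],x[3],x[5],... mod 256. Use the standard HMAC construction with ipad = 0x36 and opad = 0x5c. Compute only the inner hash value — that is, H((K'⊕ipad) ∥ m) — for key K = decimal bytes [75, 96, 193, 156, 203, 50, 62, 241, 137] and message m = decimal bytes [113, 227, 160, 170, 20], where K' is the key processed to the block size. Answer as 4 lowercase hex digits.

Key decimal bytes [75, 96, 193, 156, 203, 50, 62, 241, 137] = 4b 60 c1 9c cb 32 3e f1 89 is 9 bytes > B = 6, so hash it first: H(key) = 9e 1f, then zero-pad to 6 bytes: K' = 9e 1f 00 00 00 00.
K' ⊕ ipad = a8 29 36 36 36 36.
Inner input = a8 29 36 36 36 36 ∥ 71 e3 a0 aa 14.
Inner hash: even-index sum = 569 mod 256 = 57; odd-index sum = 546 mod 256 = 34 → 39 22.

3922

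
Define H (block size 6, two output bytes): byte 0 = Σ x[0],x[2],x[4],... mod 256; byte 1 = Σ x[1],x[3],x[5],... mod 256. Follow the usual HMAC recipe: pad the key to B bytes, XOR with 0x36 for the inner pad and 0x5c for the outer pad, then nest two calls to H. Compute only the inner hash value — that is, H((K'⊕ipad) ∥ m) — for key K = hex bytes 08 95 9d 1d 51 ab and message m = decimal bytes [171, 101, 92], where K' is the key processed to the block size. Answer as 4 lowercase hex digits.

Key hex bytes 08 95 9d 1d 51 ab is exactly B = 6 bytes: K' = 08 95 9d 1d 51 ab.
K' ⊕ ipad = 3e a3 ab 2b 67 9d.
Inner input = 3e a3 ab 2b 67 9d ∥ ab 65 5c.
Inner hash: even-index sum = 599 mod 256 = 87; odd-index sum = 464 mod 256 = 208 → 57 d0.

57d0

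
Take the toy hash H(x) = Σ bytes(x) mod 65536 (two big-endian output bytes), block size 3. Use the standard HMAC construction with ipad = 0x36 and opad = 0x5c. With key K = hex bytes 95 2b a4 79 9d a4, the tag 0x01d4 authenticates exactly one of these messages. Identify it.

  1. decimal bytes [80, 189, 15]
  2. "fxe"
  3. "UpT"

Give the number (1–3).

2

Key hex bytes 95 2b a4 79 9d a4 is 6 bytes > B = 3, so hash it first: H(key) = 03 1e, then zero-pad to 3 bytes: K' = 03 1e 00.
K' ⊕ ipad = 35 28 36; K' ⊕ opad = 5f 42 5c.
m1: inner = H(35 28 36 50 bd 0f) = 01 af; tag = H(5f 42 5c 01 af) = 01ad
m2: inner = H(35 28 36 66 78 65) = 01 d6; tag = H(5f 42 5c 01 d6) = 01d4 ← matches
m3: inner = H(35 28 36 55 70 54) = 01 ac; tag = H(5f 42 5c 01 ac) = 01aa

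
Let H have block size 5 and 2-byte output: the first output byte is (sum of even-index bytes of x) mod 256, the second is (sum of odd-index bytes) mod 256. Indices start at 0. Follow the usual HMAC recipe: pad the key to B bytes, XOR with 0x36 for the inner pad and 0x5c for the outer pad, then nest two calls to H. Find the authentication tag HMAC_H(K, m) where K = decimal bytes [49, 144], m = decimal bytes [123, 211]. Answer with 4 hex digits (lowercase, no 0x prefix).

Key decimal bytes [49, 144] = 31 90 is 2 bytes ≤ B = 5; zero-pad to 5 bytes: K' = 31 90 00 00 00.
K' ⊕ ipad = 07 a6 36 36 36.  K' ⊕ opad = 6d cc 5c 5c 5c.
Inner input = (K'⊕ipad) ∥ m = 07 a6 36 36 36 ∥ 7b d3.
Inner hash: even-index sum = 326 mod 256 = 70; odd-index sum = 343 mod 256 = 87 → 46 57.
Outer input = (K'⊕opad) ∥ inner = 6d cc 5c 5c 5c ∥ 46 57.
Outer hash (tag): even-index sum = 380 mod 256 = 124; odd-index sum = 366 mod 256 = 110 → 7c 6e.

7c6e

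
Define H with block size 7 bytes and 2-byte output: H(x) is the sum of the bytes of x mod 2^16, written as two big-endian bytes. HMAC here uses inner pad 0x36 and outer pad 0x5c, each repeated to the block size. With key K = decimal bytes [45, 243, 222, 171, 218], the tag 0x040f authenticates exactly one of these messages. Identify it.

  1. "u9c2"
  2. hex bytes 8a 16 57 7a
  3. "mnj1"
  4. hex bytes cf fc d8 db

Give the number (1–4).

Key decimal bytes [45, 243, 222, 171, 218] = 2d f3 de ab da is 5 bytes ≤ B = 7; zero-pad to 7 bytes: K' = 2d f3 de ab da 00 00.
K' ⊕ ipad = 1b c5 e8 9d ec 36 36; K' ⊕ opad = 71 af 82 f7 86 5c 5c.
m1: inner = H(1b c5 e8 9d ec 36 36 75 39 63 32) = 05 00; tag = H(71 af 82 f7 86 5c 5c 05 00) = 03dc
m2: inner = H(1b c5 e8 9d ec 36 36 8a 16 57 7a) = 05 2e; tag = H(71 af 82 f7 86 5c 5c 05 2e) = 040a
m3: inner = H(1b c5 e8 9d ec 36 36 6d 6e 6a 31) = 05 33; tag = H(71 af 82 f7 86 5c 5c 05 33) = 040f ← matches
m4: inner = H(1b c5 e8 9d ec 36 36 cf fc d8 db) = 07 3b; tag = H(71 af 82 f7 86 5c 5c 07 3b) = 0419

3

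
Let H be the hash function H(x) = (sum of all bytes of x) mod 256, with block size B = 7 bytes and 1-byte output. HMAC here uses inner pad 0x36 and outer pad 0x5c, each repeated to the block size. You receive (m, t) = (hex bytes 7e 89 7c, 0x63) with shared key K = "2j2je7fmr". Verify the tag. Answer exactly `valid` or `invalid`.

Key "2j2je7fmr" = 32 6a 32 6a 65 37 66 6d 72 is 9 bytes > B = 7, so hash it first: H(key) = 19, then zero-pad to 7 bytes: K' = 19 00 00 00 00 00 00.
K' ⊕ ipad = 2f 36 36 36 36 36 36; K' ⊕ opad = 45 5c 5c 5c 5c 5c 5c.
Inner hash: sum = 47+54+54+54+54+54+54+126+137+124 = 758; mod 256 = 246 → f6.
Outer hash (recomputed tag): sum = 69+92+92+92+92+92+92+246 = 867; mod 256 = 99 → 63.
Recomputed tag = 63; claimed = 63 → match.

valid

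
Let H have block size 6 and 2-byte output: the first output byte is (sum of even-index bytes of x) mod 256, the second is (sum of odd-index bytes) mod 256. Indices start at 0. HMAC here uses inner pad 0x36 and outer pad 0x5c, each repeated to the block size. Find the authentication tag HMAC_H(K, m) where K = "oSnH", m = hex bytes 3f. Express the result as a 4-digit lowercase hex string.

e798

Key "oSnH" = 6f 53 6e 48 is 4 bytes ≤ B = 6; zero-pad to 6 bytes: K' = 6f 53 6e 48 00 00.
K' ⊕ ipad = 59 65 58 7e 36 36.  K' ⊕ opad = 33 0f 32 14 5c 5c.
Inner input = (K'⊕ipad) ∥ m = 59 65 58 7e 36 36 ∥ 3f.
Inner hash: even-index sum = 294 mod 256 = 38; odd-index sum = 281 mod 256 = 25 → 26 19.
Outer input = (K'⊕opad) ∥ inner = 33 0f 32 14 5c 5c ∥ 26 19.
Outer hash (tag): even-index sum = 231 mod 256 = 231; odd-index sum = 152 mod 256 = 152 → e7 98.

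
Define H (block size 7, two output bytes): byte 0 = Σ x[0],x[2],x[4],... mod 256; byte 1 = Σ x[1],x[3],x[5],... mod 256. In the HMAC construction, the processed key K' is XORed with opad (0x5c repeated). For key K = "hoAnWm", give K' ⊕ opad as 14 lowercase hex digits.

Key "hoAnWm" = 68 6f 41 6e 57 6d is 6 bytes ≤ B = 7; zero-pad to 7 bytes: K' = 68 6f 41 6e 57 6d 00.
XOR each byte with 0x5c: 68⊕5c=34, 6f⊕5c=33, 41⊕5c=1d, 6e⊕5c=32, 57⊕5c=0b, 6d⊕5c=31, 00⊕5c=5c.

34331d320b315c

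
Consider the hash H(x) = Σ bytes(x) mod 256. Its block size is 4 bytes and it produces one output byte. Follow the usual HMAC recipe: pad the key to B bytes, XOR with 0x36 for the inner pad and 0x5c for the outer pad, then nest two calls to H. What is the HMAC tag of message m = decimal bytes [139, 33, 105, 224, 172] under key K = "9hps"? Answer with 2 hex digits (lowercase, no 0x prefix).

Key "9hps" = 39 68 70 73 is exactly B = 4 bytes: K' = 39 68 70 73.
K' ⊕ ipad = 0f 5e 46 45.  K' ⊕ opad = 65 34 2c 2f.
Inner input = (K'⊕ipad) ∥ m = 0f 5e 46 45 ∥ 8b 21 69 e0 ac.
Inner hash: sum = 15+94+70+69+139+33+105+224+172 = 921; mod 256 = 153 → 99.
Outer input = (K'⊕opad) ∥ inner = 65 34 2c 2f ∥ 99.
Outer hash (tag): sum = 101+52+44+47+153 = 397; mod 256 = 141 → 8d.

8d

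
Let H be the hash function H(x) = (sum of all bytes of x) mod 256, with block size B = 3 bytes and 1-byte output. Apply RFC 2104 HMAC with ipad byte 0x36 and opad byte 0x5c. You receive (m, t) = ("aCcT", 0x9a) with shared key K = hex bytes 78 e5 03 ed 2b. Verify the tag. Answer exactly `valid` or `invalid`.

Key hex bytes 78 e5 03 ed 2b is 5 bytes > B = 3, so hash it first: H(key) = 78, then zero-pad to 3 bytes: K' = 78 00 00.
K' ⊕ ipad = 4e 36 36; K' ⊕ opad = 24 5c 5c.
Inner hash: sum = 78+54+54+97+67+99+84 = 533; mod 256 = 21 → 15.
Outer hash (recomputed tag): sum = 36+92+92+21 = 241 → f1.
Recomputed tag = f1; claimed = 9a → mismatch.

invalid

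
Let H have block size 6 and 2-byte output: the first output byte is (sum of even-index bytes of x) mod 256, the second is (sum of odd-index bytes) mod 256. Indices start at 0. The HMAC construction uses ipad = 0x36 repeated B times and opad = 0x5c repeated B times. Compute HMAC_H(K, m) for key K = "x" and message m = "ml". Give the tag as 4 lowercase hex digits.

0322

Key "x" = 78 is 1 byte ≤ B = 6; zero-pad to 6 bytes: K' = 78 00 00 00 00 00.
K' ⊕ ipad = 4e 36 36 36 36 36.  K' ⊕ opad = 24 5c 5c 5c 5c 5c.
Inner input = (K'⊕ipad) ∥ m = 4e 36 36 36 36 36 ∥ 6d 6c.
Inner hash: even-index sum = 295 mod 256 = 39; odd-index sum = 270 mod 256 = 14 → 27 0e.
Outer input = (K'⊕opad) ∥ inner = 24 5c 5c 5c 5c 5c ∥ 27 0e.
Outer hash (tag): even-index sum = 259 mod 256 = 3; odd-index sum = 290 mod 256 = 34 → 03 22.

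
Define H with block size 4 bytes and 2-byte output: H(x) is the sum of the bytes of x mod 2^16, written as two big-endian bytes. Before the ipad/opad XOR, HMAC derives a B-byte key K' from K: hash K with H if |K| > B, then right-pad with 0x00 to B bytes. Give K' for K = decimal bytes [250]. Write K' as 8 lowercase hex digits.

fa000000

Key decimal bytes [250] = fa is 1 byte ≤ B = 4; zero-pad to 4 bytes: K' = fa 00 00 00.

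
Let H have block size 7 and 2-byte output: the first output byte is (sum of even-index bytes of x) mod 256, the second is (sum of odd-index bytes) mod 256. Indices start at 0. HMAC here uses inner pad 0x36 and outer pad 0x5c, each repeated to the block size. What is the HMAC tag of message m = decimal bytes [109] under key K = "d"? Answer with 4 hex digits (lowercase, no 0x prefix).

Key "d" = 64 is 1 byte ≤ B = 7; zero-pad to 7 bytes: K' = 64 00 00 00 00 00 00.
K' ⊕ ipad = 52 36 36 36 36 36 36.  K' ⊕ opad = 38 5c 5c 5c 5c 5c 5c.
Inner input = (K'⊕ipad) ∥ m = 52 36 36 36 36 36 36 ∥ 6d.
Inner hash: even-index sum = 244 mod 256 = 244; odd-index sum = 271 mod 256 = 15 → f4 0f.
Outer input = (K'⊕opad) ∥ inner = 38 5c 5c 5c 5c 5c 5c ∥ f4 0f.
Outer hash (tag): even-index sum = 347 mod 256 = 91; odd-index sum = 520 mod 256 = 8 → 5b 08.

5b08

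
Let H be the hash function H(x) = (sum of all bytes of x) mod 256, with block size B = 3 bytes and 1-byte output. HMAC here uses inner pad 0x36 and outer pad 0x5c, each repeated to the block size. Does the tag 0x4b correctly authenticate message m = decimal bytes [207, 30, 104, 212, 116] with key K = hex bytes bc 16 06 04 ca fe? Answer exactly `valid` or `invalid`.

Key hex bytes bc 16 06 04 ca fe is 6 bytes > B = 3, so hash it first: H(key) = a4, then zero-pad to 3 bytes: K' = a4 00 00.
K' ⊕ ipad = 92 36 36; K' ⊕ opad = f8 5c 5c.
Inner hash: sum = 146+54+54+207+30+104+212+116 = 923; mod 256 = 155 → 9b.
Outer hash (recomputed tag): sum = 248+92+92+155 = 587; mod 256 = 75 → 4b.
Recomputed tag = 4b; claimed = 4b → match.

valid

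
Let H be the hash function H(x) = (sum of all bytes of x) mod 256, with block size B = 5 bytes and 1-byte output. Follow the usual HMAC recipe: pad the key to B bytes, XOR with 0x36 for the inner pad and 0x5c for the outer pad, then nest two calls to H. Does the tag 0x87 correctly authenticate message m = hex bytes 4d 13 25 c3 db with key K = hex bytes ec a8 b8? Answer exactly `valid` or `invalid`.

invalid

Key hex bytes ec a8 b8 is 3 bytes ≤ B = 5; zero-pad to 5 bytes: K' = ec a8 b8 00 00.
K' ⊕ ipad = da 9e 8e 36 36; K' ⊕ opad = b0 f4 e4 5c 5c.
Inner hash: sum = 218+158+142+54+54+77+19+37+195+219 = 1173; mod 256 = 149 → 95.
Outer hash (recomputed tag): sum = 176+244+228+92+92+149 = 981; mod 256 = 213 → d5.
Recomputed tag = d5; claimed = 87 → mismatch.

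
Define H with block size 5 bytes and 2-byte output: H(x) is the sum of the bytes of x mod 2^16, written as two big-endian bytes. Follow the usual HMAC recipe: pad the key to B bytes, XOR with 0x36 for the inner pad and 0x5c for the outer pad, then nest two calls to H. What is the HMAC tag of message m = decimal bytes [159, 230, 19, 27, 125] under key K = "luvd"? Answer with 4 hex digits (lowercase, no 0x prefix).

Key "luvd" = 6c 75 76 64 is 4 bytes ≤ B = 5; zero-pad to 5 bytes: K' = 6c 75 76 64 00.
K' ⊕ ipad = 5a 43 40 52 36.  K' ⊕ opad = 30 29 2a 38 5c.
Inner input = (K'⊕ipad) ∥ m = 5a 43 40 52 36 ∥ 9f e6 13 1b 7d.
Inner hash: sum = 90+67+64+82+54+159+230+19+27+125 = 917 → 03 95.
Outer input = (K'⊕opad) ∥ inner = 30 29 2a 38 5c ∥ 03 95.
Outer hash (tag): sum = 48+41+42+56+92+3+149 = 431 → 01 af.

01af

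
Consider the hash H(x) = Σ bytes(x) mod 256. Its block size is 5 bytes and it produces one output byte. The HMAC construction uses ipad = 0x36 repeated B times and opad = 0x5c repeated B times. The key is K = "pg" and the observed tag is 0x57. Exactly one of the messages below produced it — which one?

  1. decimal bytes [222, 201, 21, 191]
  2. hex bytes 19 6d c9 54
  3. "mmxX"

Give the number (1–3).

2

Key "pg" = 70 67 is 2 bytes ≤ B = 5; zero-pad to 5 bytes: K' = 70 67 00 00 00.
K' ⊕ ipad = 46 51 36 36 36; K' ⊕ opad = 2c 3b 5c 5c 5c.
m1: inner = H(46 51 36 36 36 de c9 15 bf) = b4; tag = H(2c 3b 5c 5c 5c b4) = 2f
m2: inner = H(46 51 36 36 36 19 6d c9 54) = dc; tag = H(2c 3b 5c 5c 5c dc) = 57 ← matches
m3: inner = H(46 51 36 36 36 6d 6d 78 58) = e3; tag = H(2c 3b 5c 5c 5c e3) = 5e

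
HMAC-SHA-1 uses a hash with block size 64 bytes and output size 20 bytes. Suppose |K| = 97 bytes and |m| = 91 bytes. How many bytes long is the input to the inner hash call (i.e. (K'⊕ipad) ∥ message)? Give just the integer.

155

Key is 97 > 64 bytes, so it is hashed to 20 bytes then zero-padded to 64: |K'| = 64.
Inner input = (K'⊕ipad) ∥ m → 64 + 91 = 155 bytes.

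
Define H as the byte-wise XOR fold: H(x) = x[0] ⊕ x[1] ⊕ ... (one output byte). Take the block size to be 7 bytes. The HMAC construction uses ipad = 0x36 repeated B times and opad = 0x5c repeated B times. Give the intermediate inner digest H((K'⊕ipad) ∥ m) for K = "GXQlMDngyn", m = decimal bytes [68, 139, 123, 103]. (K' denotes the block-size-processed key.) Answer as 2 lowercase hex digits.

d0

Key "GXQlMDngyn" = 47 58 51 6c 4d 44 6e 67 79 6e is 10 bytes > B = 7, so hash it first: H(key) = 35, then zero-pad to 7 bytes: K' = 35 00 00 00 00 00 00.
K' ⊕ ipad = 03 36 36 36 36 36 36.
Inner input = 03 36 36 36 36 36 36 ∥ 44 8b 7b 67.
Inner hash: XOR 03⊕36⊕36⊕36⊕36⊕36⊕36⊕44⊕8b⊕7b⊕67 = d0.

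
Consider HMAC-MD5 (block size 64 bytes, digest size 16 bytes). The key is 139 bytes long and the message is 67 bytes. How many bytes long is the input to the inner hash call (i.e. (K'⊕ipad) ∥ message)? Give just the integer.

Key is 139 > 64 bytes, so it is hashed to 16 bytes then zero-padded to 64: |K'| = 64.
Inner input = (K'⊕ipad) ∥ m → 64 + 67 = 131 bytes.

131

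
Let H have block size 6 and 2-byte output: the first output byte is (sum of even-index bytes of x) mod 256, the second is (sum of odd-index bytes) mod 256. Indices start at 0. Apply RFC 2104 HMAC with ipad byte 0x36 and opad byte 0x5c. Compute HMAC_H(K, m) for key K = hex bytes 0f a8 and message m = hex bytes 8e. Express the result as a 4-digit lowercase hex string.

3eb6

Key hex bytes 0f a8 is 2 bytes ≤ B = 6; zero-pad to 6 bytes: K' = 0f a8 00 00 00 00.
K' ⊕ ipad = 39 9e 36 36 36 36.  K' ⊕ opad = 53 f4 5c 5c 5c 5c.
Inner input = (K'⊕ipad) ∥ m = 39 9e 36 36 36 36 ∥ 8e.
Inner hash: even-index sum = 307 mod 256 = 51; odd-index sum = 266 mod 256 = 10 → 33 0a.
Outer input = (K'⊕opad) ∥ inner = 53 f4 5c 5c 5c 5c ∥ 33 0a.
Outer hash (tag): even-index sum = 318 mod 256 = 62; odd-index sum = 438 mod 256 = 182 → 3e b6.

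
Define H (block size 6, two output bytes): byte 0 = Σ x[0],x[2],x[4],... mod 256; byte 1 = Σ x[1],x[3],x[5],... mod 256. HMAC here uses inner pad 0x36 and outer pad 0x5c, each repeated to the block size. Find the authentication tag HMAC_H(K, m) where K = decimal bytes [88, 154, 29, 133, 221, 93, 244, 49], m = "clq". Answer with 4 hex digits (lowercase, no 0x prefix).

821c

Key decimal bytes [88, 154, 29, 133, 221, 93, 244, 49] = 58 9a 1d 85 dd 5d f4 31 is 8 bytes > B = 6, so hash it first: H(key) = 46 ad, then zero-pad to 6 bytes: K' = 46 ad 00 00 00 00.
K' ⊕ ipad = 70 9b 36 36 36 36.  K' ⊕ opad = 1a f1 5c 5c 5c 5c.
Inner input = (K'⊕ipad) ∥ m = 70 9b 36 36 36 36 ∥ 63 6c 71.
Inner hash: even-index sum = 432 mod 256 = 176; odd-index sum = 371 mod 256 = 115 → b0 73.
Outer input = (K'⊕opad) ∥ inner = 1a f1 5c 5c 5c 5c ∥ b0 73.
Outer hash (tag): even-index sum = 386 mod 256 = 130; odd-index sum = 540 mod 256 = 28 → 82 1c.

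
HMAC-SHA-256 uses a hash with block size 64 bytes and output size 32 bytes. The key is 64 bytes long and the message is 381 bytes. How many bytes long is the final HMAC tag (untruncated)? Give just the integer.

32

The tag is one SHA-256 digest: 32 bytes.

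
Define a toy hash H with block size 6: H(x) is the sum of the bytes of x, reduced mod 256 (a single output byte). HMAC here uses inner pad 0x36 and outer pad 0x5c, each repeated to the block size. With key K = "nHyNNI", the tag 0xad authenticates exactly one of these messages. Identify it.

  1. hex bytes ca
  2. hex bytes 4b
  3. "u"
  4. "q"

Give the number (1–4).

3

Key "nHyNNI" = 6e 48 79 4e 4e 49 is exactly B = 6 bytes: K' = 6e 48 79 4e 4e 49.
K' ⊕ ipad = 58 7e 4f 78 78 7f; K' ⊕ opad = 32 14 25 12 12 15.
m1: inner = H(58 7e 4f 78 78 7f ca) = 5e; tag = H(32 14 25 12 12 15 5e) = 02
m2: inner = H(58 7e 4f 78 78 7f 4b) = df; tag = H(32 14 25 12 12 15 df) = 83
m3: inner = H(58 7e 4f 78 78 7f 75) = 09; tag = H(32 14 25 12 12 15 09) = ad ← matches
m4: inner = H(58 7e 4f 78 78 7f 71) = 05; tag = H(32 14 25 12 12 15 05) = a9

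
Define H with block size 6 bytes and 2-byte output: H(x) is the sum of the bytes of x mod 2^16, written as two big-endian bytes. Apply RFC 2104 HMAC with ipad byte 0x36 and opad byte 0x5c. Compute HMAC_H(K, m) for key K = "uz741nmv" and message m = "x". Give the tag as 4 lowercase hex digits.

Key "uz741nmv" = 75 7a 37 34 31 6e 6d 76 is 8 bytes > B = 6, so hash it first: H(key) = 02 dc, then zero-pad to 6 bytes: K' = 02 dc 00 00 00 00.
K' ⊕ ipad = 34 ea 36 36 36 36.  K' ⊕ opad = 5e 80 5c 5c 5c 5c.
Inner input = (K'⊕ipad) ∥ m = 34 ea 36 36 36 36 ∥ 78.
Inner hash: sum = 52+234+54+54+54+54+120 = 622 → 02 6e.
Outer input = (K'⊕opad) ∥ inner = 5e 80 5c 5c 5c 5c ∥ 02 6e.
Outer hash (tag): sum = 94+128+92+92+92+92+2+110 = 702 → 02 be.

02be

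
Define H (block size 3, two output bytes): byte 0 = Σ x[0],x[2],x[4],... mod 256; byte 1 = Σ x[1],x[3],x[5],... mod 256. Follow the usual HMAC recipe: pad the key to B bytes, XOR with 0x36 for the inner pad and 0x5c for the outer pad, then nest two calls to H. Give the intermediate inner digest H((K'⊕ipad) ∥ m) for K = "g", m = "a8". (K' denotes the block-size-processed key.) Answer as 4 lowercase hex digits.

Key "g" = 67 is 1 byte ≤ B = 3; zero-pad to 3 bytes: K' = 67 00 00.
K' ⊕ ipad = 51 36 36.
Inner input = 51 36 36 ∥ 61 38.
Inner hash: even-index sum = 191 mod 256 = 191; odd-index sum = 151 mod 256 = 151 → bf 97.

bf97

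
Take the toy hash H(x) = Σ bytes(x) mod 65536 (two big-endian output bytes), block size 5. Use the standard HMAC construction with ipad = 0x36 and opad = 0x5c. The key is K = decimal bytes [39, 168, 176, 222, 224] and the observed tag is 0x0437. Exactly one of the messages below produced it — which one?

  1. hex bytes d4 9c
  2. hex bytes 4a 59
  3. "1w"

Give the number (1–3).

Key decimal bytes [39, 168, 176, 222, 224] = 27 a8 b0 de e0 is exactly B = 5 bytes: K' = 27 a8 b0 de e0.
K' ⊕ ipad = 11 9e 86 e8 d6; K' ⊕ opad = 7b f4 ec 82 bc.
m1: inner = H(11 9e 86 e8 d6 d4 9c) = 04 63; tag = H(7b f4 ec 82 bc 04 63) = 0400
m2: inner = H(11 9e 86 e8 d6 4a 59) = 03 96; tag = H(7b f4 ec 82 bc 03 96) = 0432
m3: inner = H(11 9e 86 e8 d6 31 77) = 03 9b; tag = H(7b f4 ec 82 bc 03 9b) = 0437 ← matches

3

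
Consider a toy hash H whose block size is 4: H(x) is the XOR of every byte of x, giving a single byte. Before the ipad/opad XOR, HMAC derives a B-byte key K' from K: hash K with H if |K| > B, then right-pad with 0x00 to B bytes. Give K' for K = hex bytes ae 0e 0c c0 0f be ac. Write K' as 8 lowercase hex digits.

71000000

|K| = 7 > B = 4, so first hash the key.
H(K): XOR ae⊕0e⊕0c⊕c0⊕0f⊕be⊕ac = 71.
Zero-pad H(K) = 71 to 4 bytes: K' = 71 00 00 00.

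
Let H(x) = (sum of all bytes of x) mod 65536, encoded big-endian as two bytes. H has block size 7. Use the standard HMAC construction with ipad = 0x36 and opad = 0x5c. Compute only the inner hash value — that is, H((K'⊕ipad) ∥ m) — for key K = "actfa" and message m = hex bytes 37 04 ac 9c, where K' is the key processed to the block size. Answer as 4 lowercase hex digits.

0384

Key "actfa" = 61 63 74 66 61 is 5 bytes ≤ B = 7; zero-pad to 7 bytes: K' = 61 63 74 66 61 00 00.
K' ⊕ ipad = 57 55 42 50 57 36 36.
Inner input = 57 55 42 50 57 36 36 ∥ 37 04 ac 9c.
Inner hash: sum = 87+85+66+80+87+54+54+55+4+172+156 = 900 → 03 84.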